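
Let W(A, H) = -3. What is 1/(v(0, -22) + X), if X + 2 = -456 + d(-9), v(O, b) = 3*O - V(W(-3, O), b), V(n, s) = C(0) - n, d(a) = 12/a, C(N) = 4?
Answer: -3/1399 ≈ -0.0021444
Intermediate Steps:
V(n, s) = 4 - n
v(O, b) = -7 + 3*O (v(O, b) = 3*O - (4 - 1*(-3)) = 3*O - (4 + 3) = 3*O - 1*7 = 3*O - 7 = -7 + 3*O)
X = -1378/3 (X = -2 + (-456 + 12/(-9)) = -2 + (-456 + 12*(-1/9)) = -2 + (-456 - 4/3) = -2 - 1372/3 = -1378/3 ≈ -459.33)
1/(v(0, -22) + X) = 1/((-7 + 3*0) - 1378/3) = 1/((-7 + 0) - 1378/3) = 1/(-7 - 1378/3) = 1/(-1399/3) = -3/1399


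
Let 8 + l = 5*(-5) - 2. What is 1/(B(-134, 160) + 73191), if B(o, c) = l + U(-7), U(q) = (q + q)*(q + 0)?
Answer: 1/73254 ≈ 1.3651e-5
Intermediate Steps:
U(q) = 2*q**2 (U(q) = (2*q)*q = 2*q**2)
l = -35 (l = -8 + (5*(-5) - 2) = -8 + (-25 - 2) = -8 - 27 = -35)
B(o, c) = 63 (B(o, c) = -35 + 2*(-7)**2 = -35 + 2*49 = -35 + 98 = 63)
1/(B(-134, 160) + 73191) = 1/(63 + 73191) = 1/73254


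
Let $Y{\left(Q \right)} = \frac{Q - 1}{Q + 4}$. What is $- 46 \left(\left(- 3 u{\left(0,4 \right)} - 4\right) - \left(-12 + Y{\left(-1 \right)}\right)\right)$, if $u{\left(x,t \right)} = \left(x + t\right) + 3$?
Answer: $\frac{1702}{3} \approx 567.33$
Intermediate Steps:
$u{\left(x,t \right)} = 3 + t + x$ ($u{\left(x,t \right)} = \left(t + x\right) + 3 = 3 + t + x$)
$Y{\left(Q \right)} = \frac{-1 + Q}{4 + Q}$
$- 46 \left(\left(- 3 u{\left(0,4 \right)} - 4\right) - \left(-12 + Y{\left(-1 \right)}\right)\right) = - 46 \left(\left(- 3 \left(3 + 4 + 0\right) - 4\right) + \left(12 - \frac{-1 - 1}{4 - 1}\right)\right) = - 46 \left(\left(\left(-3\right) 7 - 4\right) + \left(12 - \frac{1}{3} \left(-2\right)\right)\right) = - 46 \left(\left(-21 - 4\right) + \left(12 - \frac{1}{3} \left(-2\right)\right)\right) = - 46 \left(-25 + \left(12 - - \frac{2}{3}\right)\right) = - 46 \left(-25 + \left(12 + \frac{2}{3}\right)\right) = - 46 \left(-25 + \frac{38}{3}\right) = \left(-46\right) \left(- \frac{37}{3}\right) = \frac{1702}{3}$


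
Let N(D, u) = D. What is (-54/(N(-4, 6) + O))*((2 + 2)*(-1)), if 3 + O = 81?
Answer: 108/37 ≈ 2.9189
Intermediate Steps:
O = 78 (O = -3 + 81 = 78)
(-54/(N(-4, 6) + O))*((2 + 2)*(-1)) = (-54/(-4 + 78))*((2 + 2)*(-1)) = (-54/74)*(4*(-1)) = -54*1/74*(-4) = -27/37*(-4) = 108/37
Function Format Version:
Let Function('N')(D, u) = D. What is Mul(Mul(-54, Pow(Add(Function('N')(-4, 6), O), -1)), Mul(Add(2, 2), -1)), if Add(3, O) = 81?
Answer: Rational(108, 37) ≈ 2.9189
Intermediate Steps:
O = 78 (O = Add(-3, 81) = 78)
Mul(Mul(-54, Pow(Add(Function('N')(-4, 6), O), -1)), Mul(Add(2, 2), -1)) = Mul(Mul(-54, Pow(Add(-4, 78), -1)), Mul(Add(2, 2), -1)) = Mul(Mul(-54, Pow(74, -1)), Mul(4, -1)) = Mul(Mul(-54, Rational(1, 74)), -4) = Mul(Rational(-27, 37), -4) = Rational(108, 37)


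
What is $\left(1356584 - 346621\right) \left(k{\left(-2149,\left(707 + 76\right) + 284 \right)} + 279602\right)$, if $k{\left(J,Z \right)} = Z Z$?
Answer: $1432219440633$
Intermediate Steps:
$k{\left(J,Z \right)} = Z^{2}$
$\left(1356584 - 346621\right) \left(k{\left(-2149,\left(707 + 76\right) + 284 \right)} + 279602\right) = \left(1356584 - 346621\right) \left(\left(\left(707 + 76\right) + 284\right)^{2} + 279602\right) = 1009963 \left(\left(783 + 284\right)^{2} + 279602\right) = 1009963 \left(1067^{2} + 279602\right) = 1009963 \left(1138489 + 279602\right) = 1009963 \cdot 1418091 = 1432219440633$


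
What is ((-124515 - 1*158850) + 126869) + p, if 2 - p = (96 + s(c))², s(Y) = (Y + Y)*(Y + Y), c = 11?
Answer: -492894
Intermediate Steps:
s(Y) = 4*Y² (s(Y) = (2*Y)*(2*Y) = 4*Y²)
p = -336398 (p = 2 - (96 + 4*11²)² = 2 - (96 + 4*121)² = 2 - (96 + 484)² = 2 - 1*580² = 2 - 1*336400 = 2 - 336400 = -336398)
((-124515 - 1*158850) + 126869) + p = ((-124515 - 1*158850) + 126869) - 336398 = ((-124515 - 158850) + 126869) - 336398 = (-283365 + 126869) - 336398 = -156496 - 336398 = -492894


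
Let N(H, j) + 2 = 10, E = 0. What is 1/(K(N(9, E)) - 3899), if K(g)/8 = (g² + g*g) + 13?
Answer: -1/2771 ≈ -0.00036088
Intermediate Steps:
N(H, j) = 8 (N(H, j) = -2 + 10 = 8)
K(g) = 104 + 16*g² (K(g) = 8*((g² + g*g) + 13) = 8*((g² + g²) + 13) = 8*(2*g² + 13) = 8*(13 + 2*g²) = 104 + 16*g²)
1/(K(N(9, E)) - 3899) = 1/((104 + 16*8²) - 3899) = 1/((104 + 16*64) - 3899) = 1/((104 + 1024) - 3899) = 1/(1128 - 3899) = 1/(-2771) = -1/2771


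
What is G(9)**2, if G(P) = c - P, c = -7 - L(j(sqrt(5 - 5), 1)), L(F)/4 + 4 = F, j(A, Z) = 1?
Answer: 16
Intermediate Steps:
L(F) = -16 + 4*F
c = 5 (c = -7 - (-16 + 4*1) = -7 - (-16 + 4) = -7 - 1*(-12) = -7 + 12 = 5)
G(P) = 5 - P
G(9)**2 = (5 - 1*9)**2 = (5 - 9)**2 = (-4)**2 = 16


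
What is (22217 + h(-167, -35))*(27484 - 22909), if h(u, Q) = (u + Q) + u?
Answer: 99954600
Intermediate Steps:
h(u, Q) = Q + 2*u (h(u, Q) = (Q + u) + u = Q + 2*u)
(22217 + h(-167, -35))*(27484 - 22909) = (22217 + (-35 + 2*(-167)))*(27484 - 22909) = (22217 + (-35 - 334))*4575 = (22217 - 369)*4575 = 21848*4575 = 99954600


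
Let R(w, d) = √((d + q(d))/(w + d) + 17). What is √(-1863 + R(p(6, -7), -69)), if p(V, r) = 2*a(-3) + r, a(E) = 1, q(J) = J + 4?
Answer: √(-2550447 + 74*√6438)/37 ≈ 43.112*I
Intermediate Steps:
q(J) = 4 + J
p(V, r) = 2 + r (p(V, r) = 2*1 + r = 2 + r)
R(w, d) = √(17 + (4 + 2*d)/(d + w)) (R(w, d) = √((d + (4 + d))/(w + d) + 17) = √((4 + 2*d)/(d + w) + 17) = √(17 + (4 + 2*d)/(d + w)))
√(-1863 + R(p(6, -7), -69)) = √(-1863 + √((4 + 17*(2 - 7) + 19*(-69))/(-69 + (2 - 7)))) = √(-1863 + √((4 + 17*(-5) - 1311)/(-69 - 5))) = √(-1863 + √((4 - 85 - 1311)/(-74))) = √(-1863 + √(-1/74*(-1392))) = √(-1863 + √(696/37)) = √(-1863 + 2*√6438/37)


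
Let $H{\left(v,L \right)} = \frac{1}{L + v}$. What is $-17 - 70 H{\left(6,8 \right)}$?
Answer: $-22$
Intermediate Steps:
$-17 - 70 H{\left(6,8 \right)} = -17 - \frac{70}{8 + 6} = -17 - \frac{70}{14} = -17 - 5 = -22$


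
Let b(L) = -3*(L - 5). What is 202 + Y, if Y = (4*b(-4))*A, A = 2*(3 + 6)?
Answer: 2146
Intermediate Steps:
A = 18 (A = 2*9 = 18)
b(L) = 15 - 3*L (b(L) = -3*(-5 + L) = 15 - 3*L)
Y = 1944 (Y = (4*(15 - 3*(-4)))*18 = (4*(15 + 12))*18 = (4*27)*18 = 108*18 = 1944)
202 + Y = 202 + 1944 = 2146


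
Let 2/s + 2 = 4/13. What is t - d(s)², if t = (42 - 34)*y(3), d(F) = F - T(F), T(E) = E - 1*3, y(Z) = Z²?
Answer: 63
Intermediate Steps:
T(E) = -3 + E (T(E) = E - 3 = -3 + E)
s = -13/11 (s = 2/(-2 + 4/13) = 2/(-22/13) = 2*(-13/22) = -13/11 ≈ -1.1818)
d(F) = 3 (d(F) = F - (-3 + F) = F + (3 - F) = 3)
t = 72 (t = (42 - 34)*3² = 8*9 = 72)
t - d(s)² = 72 - 1*3² = 72 - 1*9 = 72 - 9 = 63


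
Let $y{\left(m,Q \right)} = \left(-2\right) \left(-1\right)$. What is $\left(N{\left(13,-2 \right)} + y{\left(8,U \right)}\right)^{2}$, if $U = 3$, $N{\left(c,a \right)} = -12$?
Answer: $100$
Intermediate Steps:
$y{\left(m,Q \right)} = 2$
$\left(N{\left(13,-2 \right)} + y{\left(8,U \right)}\right)^{2} = \left(-12 + 2\right)^{2} = \left(-10\right)^{2} = 100$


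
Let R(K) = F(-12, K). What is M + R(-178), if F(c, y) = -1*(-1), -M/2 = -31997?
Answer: 63995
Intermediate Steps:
M = 63994 (M = -2*(-31997) = 63994)
F(c, y) = 1
R(K) = 1
M + R(-178) = 63994 + 1 = 63995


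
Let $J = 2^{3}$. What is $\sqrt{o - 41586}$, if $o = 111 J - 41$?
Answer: $i \sqrt{40739} \approx 201.84 i$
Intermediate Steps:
$J = 8$
$o = 847$ ($o = 111 \cdot 8 - 41 = 888 - 41 = 847$)
$\sqrt{o - 41586} = \sqrt{847 - 41586} = \sqrt{-40739} = i \sqrt{40739}$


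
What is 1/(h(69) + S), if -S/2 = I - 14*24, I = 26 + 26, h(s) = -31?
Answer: 1/537 ≈ 0.0018622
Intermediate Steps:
I = 52
S = 568 (S = -2*(52 - 14*24) = -2*(52 - 336) = -2*(-284) = 568)
1/(h(69) + S) = 1/(-31 + 568) = 1/537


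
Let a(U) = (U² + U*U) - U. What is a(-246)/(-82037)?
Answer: -121278/82037 ≈ -1.4783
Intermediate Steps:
a(U) = -U + 2*U² (a(U) = (U² + U²) - U = 2*U² - U = -U + 2*U²)
a(-246)/(-82037) = -246*(-1 + 2*(-246))/(-82037) = -246*(-1 - 492)*(-1/82037) = -246*(-493)*(-1/82037) = 121278*(-1/82037) = -121278/82037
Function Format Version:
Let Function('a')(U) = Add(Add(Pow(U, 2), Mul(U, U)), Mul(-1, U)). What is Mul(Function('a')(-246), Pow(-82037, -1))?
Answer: Rational(-121278, 82037) ≈ -1.4783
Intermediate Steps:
Function('a')(U) = Add(Mul(-1, U), Mul(2, Pow(U, 2))) (Function('a')(U) = Add(Add(Pow(U, 2), Pow(U, 2)), Mul(-1, U)) = Add(Mul(2, Pow(U, 2)), Mul(-1, U)) = Add(Mul(-1, U), Mul(2, Pow(U, 2))))
Mul(Function('a')(-246), Pow(-82037, -1)) = Mul(Mul(-246, Add(-1, Mul(2, -246))), Pow(-82037, -1)) = Mul(Mul(-246, Add(-1, -492)), Rational(-1, 82037)) = Mul(Mul(-246, -493), Rational(-1, 82037)) = Mul(121278, Rational(-1, 82037)) = Rational(-121278, 82037)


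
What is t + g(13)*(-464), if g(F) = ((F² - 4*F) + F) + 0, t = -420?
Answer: -60740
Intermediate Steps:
g(F) = F² - 3*F (g(F) = (F² - 3*F) + 0 = F² - 3*F)
t + g(13)*(-464) = -420 + (13*(-3 + 13))*(-464) = -420 + (13*10)*(-464) = -420 + 130*(-464) = -420 - 60320 = -60740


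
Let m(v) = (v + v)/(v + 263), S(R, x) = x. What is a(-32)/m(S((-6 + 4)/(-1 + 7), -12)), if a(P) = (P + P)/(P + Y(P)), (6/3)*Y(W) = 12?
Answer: -1004/39 ≈ -25.744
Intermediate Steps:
Y(W) = 6 (Y(W) = (½)*12 = 6)
a(P) = 2*P/(6 + P) (a(P) = (P + P)/(P + 6) = (2*P)/(6 + P) = 2*P/(6 + P))
m(v) = 2*v/(263 + v) (m(v) = (2*v)/(263 + v) = 2*v/(263 + v))
a(-32)/m(S((-6 + 4)/(-1 + 7), -12)) = (2*(-32)/(6 - 32))/((2*(-12)/(263 - 12))) = (2*(-32)/(-26))/((2*(-12)/251)) = (2*(-32)*(-1/26))/((2*(-12)*(1/251))) = 32/(13*(-24/251)) = (32/13)*(-251/24) = -1004/39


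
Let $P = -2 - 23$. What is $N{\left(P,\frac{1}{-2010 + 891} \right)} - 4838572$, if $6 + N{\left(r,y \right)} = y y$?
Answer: $- \frac{6058678667057}{1252161} \approx -4.8386 \cdot 10^{6}$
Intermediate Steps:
$P = -25$ ($P = -2 - 23 = -25$)
$N{\left(r,y \right)} = -6 + y^{2}$ ($N{\left(r,y \right)} = -6 + y y = -6 + y^{2}$)
$N{\left(P,\frac{1}{-2010 + 891} \right)} - 4838572 = \left(-6 + \left(\frac{1}{-2010 + 891}\right)^{2}\right) - 4838572 = \left(-6 + \left(\frac{1}{-1119}\right)^{2}\right) - 4838572 = \left(-6 + \left(- \frac{1}{1119}\right)^{2}\right) - 4838572 = \left(-6 + \frac{1}{1252161}\right) - 4838572 = - \frac{7512965}{1252161} - 4838572 = - \frac{6058678667057}{1252161}$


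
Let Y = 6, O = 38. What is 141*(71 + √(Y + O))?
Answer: 10011 + 282*√11 ≈ 10946.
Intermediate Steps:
141*(71 + √(Y + O)) = 141*(71 + √(6 + 38)) = 141*(71 + √44) = 141*(71 + 2*√11) = 10011 + 282*√11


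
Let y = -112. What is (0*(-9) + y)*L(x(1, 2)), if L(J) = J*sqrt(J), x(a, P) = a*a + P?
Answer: -336*sqrt(3) ≈ -581.97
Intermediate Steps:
x(a, P) = P + a**2 (x(a, P) = a**2 + P = P + a**2)
L(J) = J**(3/2)
(0*(-9) + y)*L(x(1, 2)) = (0*(-9) - 112)*(2 + 1**2)**(3/2) = (0 - 112)*(2 + 1)**(3/2) = -336*sqrt(3)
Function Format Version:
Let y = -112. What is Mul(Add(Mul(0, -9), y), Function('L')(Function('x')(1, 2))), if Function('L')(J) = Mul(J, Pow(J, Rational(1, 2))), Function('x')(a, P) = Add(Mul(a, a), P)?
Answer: Mul(-336, Pow(3, Rational(1, 2))) ≈ -581.97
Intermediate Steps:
Function('x')(a, P) = Add(P, Pow(a, 2)) (Function('x')(a, P) = Add(Pow(a, 2), P) = Add(P, Pow(a, 2)))
Function('L')(J) = Pow(J, Rational(3, 2))
Mul(Add(Mul(0, -9), y), Function('L')(Function('x')(1, 2))) = Mul(Add(Mul(0, -9), -112), Pow(Add(2, Pow(1, 2)), Rational(3, 2))) = Mul(Add(0, -112), Pow(Add(2, 1), Rational(3, 2))) = Mul(-112, Pow(3, Rational(3, 2))) = Mul(-112, Mul(3, Pow(3, Rational(1, 2)))) = Mul(-336, Pow(3, Rational(1, 2)))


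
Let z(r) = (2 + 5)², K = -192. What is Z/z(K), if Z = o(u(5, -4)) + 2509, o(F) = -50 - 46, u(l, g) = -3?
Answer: 2413/49 ≈ 49.245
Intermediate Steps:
z(r) = 49 (z(r) = 7² = 49)
o(F) = -96
Z = 2413 (Z = -96 + 2509 = 2413)
Z/z(K) = 2413/49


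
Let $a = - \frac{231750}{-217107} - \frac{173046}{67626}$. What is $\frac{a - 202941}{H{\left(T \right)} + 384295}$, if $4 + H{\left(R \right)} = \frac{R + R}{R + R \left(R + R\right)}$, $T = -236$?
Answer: $- \frac{169861998958622}{321649922907599} \approx -0.5281$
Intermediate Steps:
$a = - \frac{7951043}{5331183}$ ($a = \left(-231750\right) \left(- \frac{1}{217107}\right) - \frac{28841}{11271} = \frac{25750}{24123} - \frac{28841}{11271} = - \frac{7951043}{5331183} \approx -1.4914$)
$H{\left(R \right)} = -4 + \frac{2 R}{R + 2 R^{2}}$ ($H{\left(R \right)} = -4 + \frac{R + R}{R + R \left(R + R\right)} = -4 + \frac{2 R}{R + R 2 R} = -4 + \frac{2 R}{R + 2 R^{2}}$)
$\frac{a - 202941}{H{\left(T \right)} + 384295} = \frac{- \frac{7951043}{5331183} - 202941}{\frac{2 \left(-1 - -944\right)}{1 + 2 \left(-236\right)} + 384295} = - \frac{1081923560246}{5331183 \left(\frac{2 \left(-1 + 944\right)}{1 - 472} + 384295\right)} = - \frac{1081923560246}{5331183 \left(2 \frac{1}{-471} \cdot 943 + 384295\right)} = - \frac{1081923560246}{5331183 \left(2 \left(- \frac{1}{471}\right) 943 + 384295\right)} = - \frac{1081923560246}{5331183 \left(- \frac{1886}{471} + 384295\right)} = - \frac{1081923560246}{5331183 \cdot \frac{181001059}{471}} = \left(- \frac{1081923560246}{5331183}\right) \frac{471}{181001059} = - \frac{169861998958622}{321649922907599}$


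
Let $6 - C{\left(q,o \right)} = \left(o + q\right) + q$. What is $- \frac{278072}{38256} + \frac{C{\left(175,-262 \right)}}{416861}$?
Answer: $- \frac{14490063623}{1993429302} \approx -7.2689$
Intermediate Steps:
$C{\left(q,o \right)} = 6 - o - 2 q$ ($C{\left(q,o \right)} = 6 - \left(\left(o + q\right) + q\right) = 6 - \left(o + 2 q\right) = 6 - o - 2 q$)
$- \frac{278072}{38256} + \frac{C{\left(175,-262 \right)}}{416861} = - \frac{278072}{38256} + \frac{6 - -262 - 350}{416861} = \left(-278072\right) \frac{1}{38256} + \left(6 + 262 - 350\right) \frac{1}{416861} = - \frac{34759}{4782} - \frac{82}{416861} = - \frac{14490063623}{1993429302}$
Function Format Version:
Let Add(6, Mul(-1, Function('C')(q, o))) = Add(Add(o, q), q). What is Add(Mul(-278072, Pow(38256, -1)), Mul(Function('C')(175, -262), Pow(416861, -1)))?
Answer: Rational(-14490063623, 1993429302) ≈ -7.2689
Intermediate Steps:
Function('C')(q, o) = Add(6, Mul(-1, o), Mul(-2, q)) (Function('C')(q, o) = Add(6, Mul(-1, Add(Add(o, q), q))) = Add(6, Mul(-1, Add(o, Mul(2, q)))) = Add(6, Add(Mul(-1, o), Mul(-2, q))) = Add(6, Mul(-1, o), Mul(-2, q)))
Add(Mul(-278072, Pow(38256, -1)), Mul(Function('C')(175, -262), Pow(416861, -1))) = Add(Mul(-278072, Pow(38256, -1)), Mul(Add(6, Mul(-1, -262), Mul(-2, 175)), Pow(416861, -1))) = Add(Mul(-278072, Rational(1, 38256)), Mul(Add(6, 262, -350), Rational(1, 416861))) = Add(Rational(-34759, 4782), Mul(-82, Rational(1, 416861))) = Add(Rational(-34759, 4782), Rational(-82, 416861)) = Rational(-14490063623, 1993429302)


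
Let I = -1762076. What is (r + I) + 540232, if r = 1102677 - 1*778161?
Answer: -897328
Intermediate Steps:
r = 324516 (r = 1102677 - 778161 = 324516)
(r + I) + 540232 = (324516 - 1762076) + 540232 = -1437560 + 540232 = -897328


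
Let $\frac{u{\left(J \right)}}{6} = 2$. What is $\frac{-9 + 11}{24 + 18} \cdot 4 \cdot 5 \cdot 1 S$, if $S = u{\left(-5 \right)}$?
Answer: $\frac{80}{7} \approx 11.429$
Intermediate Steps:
$u{\left(J \right)} = 12$ ($u{\left(J \right)} = 6 \cdot 2 = 12$)
$S = 12$
$\frac{-9 + 11}{24 + 18} \cdot 4 \cdot 5 \cdot 1 S = \frac{-9 + 11}{24 + 18} \cdot 4 \cdot 5 \cdot 1 \cdot 12 = \frac{2}{42} \cdot 20 \cdot 12 = 2 \cdot \frac{1}{42} \cdot 20 \cdot 12 = \frac{1}{21} \cdot 20 \cdot 12 = \frac{20}{21} \cdot 12 = \frac{80}{7}$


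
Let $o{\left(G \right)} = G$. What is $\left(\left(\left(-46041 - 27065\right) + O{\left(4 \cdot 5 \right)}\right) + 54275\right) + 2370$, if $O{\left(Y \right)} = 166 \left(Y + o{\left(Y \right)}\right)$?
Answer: $-9821$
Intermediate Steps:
$O{\left(Y \right)} = 332 Y$ ($O{\left(Y \right)} = 166 \left(Y + Y\right) = 166 \cdot 2 Y = 332 Y$)
$\left(\left(\left(-46041 - 27065\right) + O{\left(4 \cdot 5 \right)}\right) + 54275\right) + 2370 = \left(\left(\left(-46041 - 27065\right) + 332 \cdot 4 \cdot 5\right) + 54275\right) + 2370 = \left(\left(-73106 + 332 \cdot 20\right) + 54275\right) + 2370 = \left(\left(-73106 + 6640\right) + 54275\right) + 2370 = \left(-66466 + 54275\right) + 2370 = -12191 + 2370 = -9821$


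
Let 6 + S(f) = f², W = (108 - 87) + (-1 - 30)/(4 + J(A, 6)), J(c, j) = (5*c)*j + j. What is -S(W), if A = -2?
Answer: -1153561/2500 ≈ -461.42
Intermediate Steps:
J(c, j) = j + 5*c*j (J(c, j) = 5*c*j + j = j + 5*c*j)
W = 1081/50 (W = (108 - 87) + (-1 - 30)/(4 + 6*(1 + 5*(-2))) = 21 - 31/(4 + 6*(1 - 10)) = 21 - 31/(4 + 6*(-9)) = 21 - 31/(4 - 54) = 21 - 31/(-50) = 21 - 31*(-1/50) = 21 + 31/50 = 1081/50 ≈ 21.620)
S(f) = -6 + f²
-S(W) = -(-6 + (1081/50)²) = -(-6 + 1168561/2500) = -1*1153561/2500 = -1153561/2500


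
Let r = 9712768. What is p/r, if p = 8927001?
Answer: 8927001/9712768 ≈ 0.91910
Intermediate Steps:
p/r = 8927001/9712768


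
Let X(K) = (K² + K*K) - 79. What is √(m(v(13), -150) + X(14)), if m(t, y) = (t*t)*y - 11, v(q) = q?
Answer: 2*I*√6262 ≈ 158.27*I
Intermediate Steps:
m(t, y) = -11 + y*t² (m(t, y) = t²*y - 11 = y*t² - 11 = -11 + y*t²)
X(K) = -79 + 2*K² (X(K) = (K² + K²) - 79 = 2*K² - 79 = -79 + 2*K²)
√(m(v(13), -150) + X(14)) = √((-11 - 150*13²) + (-79 + 2*14²)) = √((-11 - 150*169) + (-79 + 2*196)) = √((-11 - 25350) + (-79 + 392)) = √(-25361 + 313) = √(-25048) = 2*I*√6262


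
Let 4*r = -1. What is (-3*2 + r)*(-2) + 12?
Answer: 49/2 ≈ 24.500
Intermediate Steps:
r = -¼ (r = (¼)*(-1) = -¼ ≈ -0.25000)
(-3*2 + r)*(-2) + 12 = (-3*2 - ¼)*(-2) + 12 = (-6 - ¼)*(-2) + 12 = -25/4*(-2) + 12 = 25/2 + 12 = 49/2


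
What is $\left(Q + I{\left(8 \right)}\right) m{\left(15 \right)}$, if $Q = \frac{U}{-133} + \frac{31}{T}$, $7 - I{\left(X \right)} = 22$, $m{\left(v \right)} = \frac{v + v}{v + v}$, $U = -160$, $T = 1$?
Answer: $\frac{2288}{133} \approx 17.203$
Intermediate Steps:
$m{\left(v \right)} = 1$ ($m{\left(v \right)} = \frac{2 v}{2 v} = 2 v \frac{1}{2 v} = 1$)
$I{\left(X \right)} = -15$ ($I{\left(X \right)} = 7 - 22 = -15$)
$Q = \frac{4283}{133}$ ($Q = - \frac{160}{-133} + \frac{31}{1} = \left(-160\right) \left(- \frac{1}{133}\right) + 31 \cdot 1 = \frac{160}{133} + 31 = \frac{4283}{133} \approx 32.203$)
$\left(Q + I{\left(8 \right)}\right) m{\left(15 \right)} = \left(\frac{4283}{133} - 15\right) 1 = \frac{2288}{133} \cdot 1 = \frac{2288}{133}$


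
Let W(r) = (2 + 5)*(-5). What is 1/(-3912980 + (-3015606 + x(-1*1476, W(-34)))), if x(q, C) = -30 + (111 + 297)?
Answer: -1/6928208 ≈ -1.4434e-7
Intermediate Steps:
W(r) = -35 (W(r) = 7*(-5) = -35)
x(q, C) = 378 (x(q, C) = -30 + 408 = 378)
1/(-3912980 + (-3015606 + x(-1*1476, W(-34)))) = 1/(-3912980 + (-3015606 + 378)) = 1/(-3912980 - 3015228) = 1/(-6928208) = -1/6928208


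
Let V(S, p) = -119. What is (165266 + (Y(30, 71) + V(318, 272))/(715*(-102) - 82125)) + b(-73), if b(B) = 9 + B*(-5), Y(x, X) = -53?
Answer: 25683310372/155055 ≈ 1.6564e+5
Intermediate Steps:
b(B) = 9 - 5*B
(165266 + (Y(30, 71) + V(318, 272))/(715*(-102) - 82125)) + b(-73) = (165266 + (-53 - 119)/(715*(-102) - 82125)) + (9 - 5*(-73)) = (165266 - 172/(-72930 - 82125)) + (9 + 365) = (165266 - 172/(-155055)) + 374 = (165266 - 172*(-1/155055)) + 374 = (165266 + 172/155055) + 374 = 25625319802/155055 + 374 = 25683310372/155055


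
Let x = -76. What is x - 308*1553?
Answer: -478400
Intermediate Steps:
x - 308*1553 = -76 - 308*1553 = -76 - 478324 = -478400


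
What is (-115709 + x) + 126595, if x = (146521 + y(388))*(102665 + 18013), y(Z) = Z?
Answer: 17728695188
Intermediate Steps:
x = 17728684302 (x = (146521 + 388)*(102665 + 18013) = 146909*120678 = 17728684302)
(-115709 + x) + 126595 = (-115709 + 17728684302) + 126595 = 17728568593 + 126595 = 17728695188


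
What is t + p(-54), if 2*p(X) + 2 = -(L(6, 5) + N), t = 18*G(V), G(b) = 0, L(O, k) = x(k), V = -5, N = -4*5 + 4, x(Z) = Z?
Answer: 9/2 ≈ 4.5000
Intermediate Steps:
N = -16 (N = -20 + 4 = -16)
L(O, k) = k
t = 0 (t = 18*0 = 0)
p(X) = 9/2 (p(X) = -1 + (-(5 - 16))/2 = -1 + (-1*(-11))/2 = -1 + (½)*11 = -1 + 11/2 = 9/2)
t + p(-54) = 0 + 9/2 = 9/2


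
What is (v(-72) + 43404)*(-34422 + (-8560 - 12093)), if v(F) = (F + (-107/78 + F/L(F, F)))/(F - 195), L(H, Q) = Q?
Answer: -49784349496175/20826 ≈ -2.3905e+9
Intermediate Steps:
v(F) = (-29/78 + F)/(-195 + F) (v(F) = (F + (-107/78 + F/F))/(F - 195) = (F + (-107*1/78 + 1))/(-195 + F) = (F + (-107/78 + 1))/(-195 + F) = (F - 29/78)/(-195 + F) = (-29/78 + F)/(-195 + F))
(v(-72) + 43404)*(-34422 + (-8560 - 12093)) = ((-29/78 - 72)/(-195 - 72) + 43404)*(-34422 + (-8560 - 12093)) = (-5645/78/(-267) + 43404)*(-34422 - 20653) = (-1/267*(-5645/78) + 43404)*(-55075) = (5645/20826 + 43404)*(-55075) = (903937349/20826)*(-55075) = -49784349496175/20826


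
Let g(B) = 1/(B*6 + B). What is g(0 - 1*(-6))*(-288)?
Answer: -48/7 ≈ -6.8571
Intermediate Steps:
g(B) = 1/(7*B) (g(B) = 1/(6*B + B) = 1/(7*B))
g(0 - 1*(-6))*(-288) = (1/(7*(0 - 1*(-6))))*(-288) = (1/(7*(0 + 6)))*(-288) = ((⅐)/6)*(-288) = ((⅐)*(⅙))*(-288) = (1/42)*(-288) = -48/7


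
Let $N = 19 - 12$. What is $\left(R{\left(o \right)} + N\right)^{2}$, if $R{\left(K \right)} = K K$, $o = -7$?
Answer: $3136$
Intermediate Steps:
$N = 7$ ($N = 19 - 12 = 7$)
$R{\left(K \right)} = K^{2}$
$\left(R{\left(o \right)} + N\right)^{2} = \left(\left(-7\right)^{2} + 7\right)^{2} = \left(49 + 7\right)^{2} = 56^{2} = 3136$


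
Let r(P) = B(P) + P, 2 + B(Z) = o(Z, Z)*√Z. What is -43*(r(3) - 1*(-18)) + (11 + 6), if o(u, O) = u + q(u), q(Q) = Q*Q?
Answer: -800 - 516*√3 ≈ -1693.7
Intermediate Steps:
q(Q) = Q²
o(u, O) = u + u²
B(Z) = -2 + Z^(3/2)*(1 + Z) (B(Z) = -2 + (Z*(1 + Z))*√Z = -2 + Z^(3/2)*(1 + Z))
r(P) = -2 + P + P^(3/2)*(1 + P) (r(P) = (-2 + P^(3/2)*(1 + P)) + P = -2 + P + P^(3/2)*(1 + P))
-43*(r(3) - 1*(-18)) + (11 + 6) = -43*((-2 + 3 + 3^(3/2)*(1 + 3)) - 1*(-18)) + (11 + 6) = -43*((-2 + 3 + (3*√3)*4) + 18) + 17 = -43*((-2 + 3 + 12*√3) + 18) + 17 = -43*((1 + 12*√3) + 18) + 17 = -43*(19 + 12*√3) + 17 = (-817 - 516*√3) + 17 = -800 - 516*√3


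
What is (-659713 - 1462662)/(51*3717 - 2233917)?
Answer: 84895/81774 ≈ 1.0382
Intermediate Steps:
(-659713 - 1462662)/(51*3717 - 2233917) = -2122375/(189567 - 2233917) = -2122375/(-2044350) = -2122375*(-1/2044350) = 84895/81774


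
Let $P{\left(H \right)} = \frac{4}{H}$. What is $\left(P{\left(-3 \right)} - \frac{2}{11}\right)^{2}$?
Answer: $\frac{2500}{1089} \approx 2.2957$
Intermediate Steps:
$\left(P{\left(-3 \right)} - \frac{2}{11}\right)^{2} = \left(\frac{4}{-3} - \frac{2}{11}\right)^{2} = \left(4 \left(- \frac{1}{3}\right) - \frac{2}{11}\right)^{2} = \left(- \frac{4}{3} - \frac{2}{11}\right)^{2} = \left(- \frac{50}{33}\right)^{2} = \frac{2500}{1089}$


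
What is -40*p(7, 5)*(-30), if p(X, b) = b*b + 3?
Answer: 33600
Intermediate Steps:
p(X, b) = 3 + b² (p(X, b) = b² + 3 = 3 + b²)
-40*p(7, 5)*(-30) = -40*(3 + 5²)*(-30) = -40*(3 + 25)*(-30) = -40*28*(-30) = -1120*(-30) = 33600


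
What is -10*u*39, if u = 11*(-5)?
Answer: 21450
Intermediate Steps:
u = -55
-10*u*39 = -10*(-55)*39 = 550*39 = 21450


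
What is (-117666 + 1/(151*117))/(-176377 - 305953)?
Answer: 2078805221/8521324110 ≈ 0.24395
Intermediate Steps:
(-117666 + 1/(151*117))/(-176377 - 305953) = (-117666 + 1/17667)/(-482330) = (-117666 + 1/17667)*(-1/482330) = -2078805221/17667*(-1/482330) = 2078805221/8521324110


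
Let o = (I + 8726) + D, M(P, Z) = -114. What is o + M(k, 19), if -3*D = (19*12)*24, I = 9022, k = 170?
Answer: 15810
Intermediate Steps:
D = -1824 (D = -19*12*24/3 = -76*24 = -1/3*5472 = -1824)
o = 15924 (o = (9022 + 8726) - 1824 = 17748 - 1824 = 15924)
o + M(k, 19) = 15924 - 114 = 15810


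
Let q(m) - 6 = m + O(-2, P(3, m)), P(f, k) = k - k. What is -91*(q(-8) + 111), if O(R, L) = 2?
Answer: -10101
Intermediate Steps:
P(f, k) = 0
q(m) = 8 + m (q(m) = 6 + (m + 2) = 6 + (2 + m) = 8 + m)
-91*(q(-8) + 111) = -91*((8 - 8) + 111) = -91*(0 + 111) = -91*111 = -10101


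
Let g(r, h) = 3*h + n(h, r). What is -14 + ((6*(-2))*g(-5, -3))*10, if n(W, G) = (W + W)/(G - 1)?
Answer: 946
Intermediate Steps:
n(W, G) = 2*W/(-1 + G) (n(W, G) = (2*W)/(-1 + G) = 2*W/(-1 + G))
g(r, h) = 3*h + 2*h/(-1 + r)
-14 + ((6*(-2))*g(-5, -3))*10 = -14 + ((6*(-2))*(-3*(-1 + 3*(-5))/(-1 - 5)))*10 = -14 - (-36)*(-1 - 15)/(-6)*10 = -14 - (-36)*(-1)*(-16)/6*10 = -14 - 12*(-8)*10 = -14 + 96*10 = -14 + 960 = 946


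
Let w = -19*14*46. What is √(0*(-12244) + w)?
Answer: 2*I*√3059 ≈ 110.62*I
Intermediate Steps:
w = -12236 (w = -266*46 = -12236)
√(0*(-12244) + w) = √(0*(-12244) - 12236) = √(0 - 12236) = √(-12236) = 2*I*√3059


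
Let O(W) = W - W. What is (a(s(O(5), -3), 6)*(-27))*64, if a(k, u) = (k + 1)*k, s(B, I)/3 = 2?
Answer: -72576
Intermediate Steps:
O(W) = 0
s(B, I) = 6 (s(B, I) = 3*2 = 6)
a(k, u) = k*(1 + k) (a(k, u) = (1 + k)*k = k*(1 + k))
(a(s(O(5), -3), 6)*(-27))*64 = ((6*(1 + 6))*(-27))*64 = ((6*7)*(-27))*64 = (42*(-27))*64 = -1134*64 = -72576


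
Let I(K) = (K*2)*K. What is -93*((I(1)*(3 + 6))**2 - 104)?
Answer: -20460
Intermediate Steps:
I(K) = 2*K**2 (I(K) = (2*K)*K = 2*K**2)
-93*((I(1)*(3 + 6))**2 - 104) = -93*(((2*1**2)*(3 + 6))**2 - 104) = -93*(((2*1)*9)**2 - 104) = -93*((2*9)**2 - 104) = -93*(18**2 - 104) = -93*(324 - 104) = -93*220 = -20460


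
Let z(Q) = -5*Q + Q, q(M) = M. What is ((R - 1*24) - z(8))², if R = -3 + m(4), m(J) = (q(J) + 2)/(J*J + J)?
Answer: 2809/100 ≈ 28.090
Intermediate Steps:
z(Q) = -4*Q
m(J) = (2 + J)/(J + J²) (m(J) = (J + 2)/(J*J + J) = (2 + J)/(J² + J) = (2 + J)/(J + J²))
R = -27/10 (R = -3 + (2 + 4)/(4*(1 + 4)) = -3 + (¼)*6/5 = -3 + (¼)*(⅕)*6 = -3 + 3/10 = -27/10 ≈ -2.7000)
((R - 1*24) - z(8))² = ((-27/10 - 1*24) - (-4)*8)² = ((-27/10 - 24) - 1*(-32))² = (-267/10 + 32)² = (53/10)² = 2809/100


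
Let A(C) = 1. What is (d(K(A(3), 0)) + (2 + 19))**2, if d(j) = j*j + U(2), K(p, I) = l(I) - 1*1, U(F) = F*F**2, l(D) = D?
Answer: 900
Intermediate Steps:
U(F) = F**3
K(p, I) = -1 + I (K(p, I) = I - 1*1 = I - 1 = -1 + I)
d(j) = 8 + j**2 (d(j) = j*j + 2**3 = j**2 + 8 = 8 + j**2)
(d(K(A(3), 0)) + (2 + 19))**2 = ((8 + (-1 + 0)**2) + (2 + 19))**2 = ((8 + (-1)**2) + 21)**2 = ((8 + 1) + 21)**2 = (9 + 21)**2 = 30**2 = 900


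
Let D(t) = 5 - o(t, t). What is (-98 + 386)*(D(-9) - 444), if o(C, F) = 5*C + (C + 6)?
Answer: -112608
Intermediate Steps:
o(C, F) = 6 + 6*C (o(C, F) = 5*C + (6 + C) = 6 + 6*C)
D(t) = -1 - 6*t (D(t) = 5 - (6 + 6*t) = 5 + (-6 - 6*t) = -1 - 6*t)
(-98 + 386)*(D(-9) - 444) = (-98 + 386)*((-1 - 6*(-9)) - 444) = 288*((-1 + 54) - 444) = 288*(53 - 444) = 288*(-391) = -112608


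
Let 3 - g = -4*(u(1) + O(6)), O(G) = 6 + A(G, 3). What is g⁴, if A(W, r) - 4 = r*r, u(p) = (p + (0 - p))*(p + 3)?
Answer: 38950081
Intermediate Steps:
u(p) = 0 (u(p) = (p - p)*(3 + p) = 0*(3 + p) = 0)
A(W, r) = 4 + r² (A(W, r) = 4 + r*r = 4 + r²)
O(G) = 19 (O(G) = 6 + (4 + 3²) = 6 + (4 + 9) = 6 + 13 = 19)
g = 79 (g = 3 - (-4)*(0 + 19) = 3 - (-4)*19 = 3 - 1*(-76) = 3 + 76 = 79)
g⁴ = 79⁴ = 38950081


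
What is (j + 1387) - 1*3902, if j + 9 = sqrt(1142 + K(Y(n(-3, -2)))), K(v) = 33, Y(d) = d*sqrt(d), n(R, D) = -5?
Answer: -2524 + 5*sqrt(47) ≈ -2489.7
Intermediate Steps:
Y(d) = d**(3/2)
j = -9 + 5*sqrt(47) (j = -9 + sqrt(1142 + 33) = -9 + sqrt(1175) = -9 + 5*sqrt(47) ≈ 25.278)
(j + 1387) - 1*3902 = ((-9 + 5*sqrt(47)) + 1387) - 1*3902 = (1378 + 5*sqrt(47)) - 3902 = -2524 + 5*sqrt(47)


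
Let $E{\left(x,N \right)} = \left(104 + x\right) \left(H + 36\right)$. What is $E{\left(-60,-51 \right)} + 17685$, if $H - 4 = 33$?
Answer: $20897$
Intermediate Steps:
$H = 37$ ($H = 4 + 33 = 37$)
$E{\left(x,N \right)} = 7592 + 73 x$ ($E{\left(x,N \right)} = \left(104 + x\right) \left(37 + 36\right) = \left(104 + x\right) 73 = 7592 + 73 x$)
$E{\left(-60,-51 \right)} + 17685 = \left(7592 + 73 \left(-60\right)\right) + 17685 = \left(7592 - 4380\right) + 17685 = 3212 + 17685 = 20897$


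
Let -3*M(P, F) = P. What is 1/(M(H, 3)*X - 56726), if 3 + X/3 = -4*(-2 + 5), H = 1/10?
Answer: -2/113449 ≈ -1.7629e-5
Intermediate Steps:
H = 1/10 ≈ 0.10000
M(P, F) = -P/3
X = -45 (X = -9 + 3*(-4*(-2 + 5)) = -9 + 3*(-4*3) = -9 + 3*(-12) = -9 - 36 = -45)
1/(M(H, 3)*X - 56726) = 1/(-1/3*1/10*(-45) - 56726) = 1/(-1/30*(-45) - 56726) = 1/(3/2 - 56726) = 1/(-113449/2) = -2/113449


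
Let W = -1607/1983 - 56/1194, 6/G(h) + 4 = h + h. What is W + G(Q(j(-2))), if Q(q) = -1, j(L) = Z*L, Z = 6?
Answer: -244306/131539 ≈ -1.8573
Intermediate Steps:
j(L) = 6*L
G(h) = 6/(-4 + 2*h) (G(h) = 6/(-4 + (h + h)) = 6/(-4 + 2*h))
W = -112767/131539 (W = -1607*1/1983 - 56*1/1194 = -1607/1983 - 28/597 = -112767/131539 ≈ -0.85729)
W + G(Q(j(-2))) = -112767/131539 + 3/(-2 - 1) = -112767/131539 + 3/(-3) = -112767/131539 + 3*(-⅓) = -112767/131539 - 1 = -244306/131539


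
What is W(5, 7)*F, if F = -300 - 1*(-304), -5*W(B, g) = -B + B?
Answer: 0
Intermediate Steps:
W(B, g) = 0 (W(B, g) = -(-B + B)/5 = -⅕*0 = 0)
F = 4 (F = -300 + 304 = 4)
W(5, 7)*F = 0*4 = 0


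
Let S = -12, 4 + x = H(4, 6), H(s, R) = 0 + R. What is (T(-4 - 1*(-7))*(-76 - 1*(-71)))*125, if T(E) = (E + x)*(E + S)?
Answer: 28125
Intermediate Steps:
H(s, R) = R
x = 2 (x = -4 + 6 = 2)
T(E) = (-12 + E)*(2 + E) (T(E) = (E + 2)*(E - 12) = (2 + E)*(-12 + E) = (-12 + E)*(2 + E))
(T(-4 - 1*(-7))*(-76 - 1*(-71)))*125 = ((-24 + (-4 - 1*(-7))² - 10*(-4 - 1*(-7)))*(-76 - 1*(-71)))*125 = ((-24 + (-4 + 7)² - 10*(-4 + 7))*(-76 + 71))*125 = ((-24 + 3² - 10*3)*(-5))*125 = ((-24 + 9 - 30)*(-5))*125 = -45*(-5)*125 = 225*125 = 28125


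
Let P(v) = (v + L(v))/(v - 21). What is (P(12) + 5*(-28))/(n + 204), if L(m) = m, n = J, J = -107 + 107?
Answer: -107/153 ≈ -0.69935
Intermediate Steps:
J = 0
n = 0
P(v) = 2*v/(-21 + v) (P(v) = (v + v)/(v - 21) = (2*v)/(-21 + v) = 2*v/(-21 + v))
(P(12) + 5*(-28))/(n + 204) = (2*12/(-21 + 12) + 5*(-28))/(0 + 204) = (2*12/(-9) - 140)/204 = (2*12*(-1/9) - 140)*(1/204) = (-8/3 - 140)*(1/204) = -428/3*1/204 = -107/153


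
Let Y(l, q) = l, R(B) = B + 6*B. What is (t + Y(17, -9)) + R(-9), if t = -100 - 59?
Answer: -205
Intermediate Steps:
t = -159
R(B) = 7*B
(t + Y(17, -9)) + R(-9) = (-159 + 17) + 7*(-9) = -142 - 63 = -205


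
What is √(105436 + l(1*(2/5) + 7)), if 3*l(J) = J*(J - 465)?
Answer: 2*√5867283/15 ≈ 322.97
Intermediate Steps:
l(J) = J*(-465 + J)/3 (l(J) = (J*(J - 465))/3 = (J*(-465 + J))/3 = J*(-465 + J)/3)
√(105436 + l(1*(2/5) + 7)) = √(105436 + (1*(2/5) + 7)*(-465 + (1*(2/5) + 7))/3) = √(105436 + (1*(2*(⅕)) + 7)*(-465 + (1*(2*(⅕)) + 7))/3) = √(105436 + (1*(⅖) + 7)*(-465 + (1*(⅖) + 7))/3) = √(105436 + (⅖ + 7)*(-465 + (⅖ + 7))/3) = √(105436 + (⅓)*(37/5)*(-465 + 37/5)) = √(105436 + (⅓)*(37/5)*(-2288/5)) = √(105436 - 84656/75) = √(7823044/75) = 2*√5867283/15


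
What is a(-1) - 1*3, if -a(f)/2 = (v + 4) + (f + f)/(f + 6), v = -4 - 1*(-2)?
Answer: -31/5 ≈ -6.2000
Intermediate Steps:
v = -2 (v = -4 + 2 = -2)
a(f) = -4 - 4*f/(6 + f) (a(f) = -2*((-2 + 4) + (f + f)/(f + 6)) = -2*(2 + (2*f)/(6 + f)) = -2*(2 + 2*f/(6 + f)) = -4 - 4*f/(6 + f))
a(-1) - 1*3 = 8*(-3 - 1*(-1))/(6 - 1) - 1*3 = 8*(-3 + 1)/5 - 3 = 8*(1/5)*(-2) - 3 = -16/5 - 3 = -31/5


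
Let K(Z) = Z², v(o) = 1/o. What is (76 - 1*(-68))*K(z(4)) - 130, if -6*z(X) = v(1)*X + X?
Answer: 126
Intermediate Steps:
v(o) = 1/o
z(X) = -X/3 (z(X) = -(X/1 + X)/6 = -(1*X + X)/6 = -(X + X)/6 = -X/3)
(76 - 1*(-68))*K(z(4)) - 130 = (76 - 1*(-68))*(-⅓*4)² - 130 = (76 + 68)*(-4/3)² - 130 = 144*(16/9) - 130 = 256 - 130 = 126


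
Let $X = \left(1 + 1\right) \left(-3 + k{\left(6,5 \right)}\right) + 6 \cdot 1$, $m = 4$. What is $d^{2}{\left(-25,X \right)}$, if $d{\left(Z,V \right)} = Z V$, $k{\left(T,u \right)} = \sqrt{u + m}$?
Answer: $22500$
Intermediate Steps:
$k{\left(T,u \right)} = \sqrt{4 + u}$ ($k{\left(T,u \right)} = \sqrt{u + 4} = \sqrt{4 + u}$)
$X = 6$ ($X = \left(1 + 1\right) \left(-3 + \sqrt{4 + 5}\right) + 6 \cdot 1 = 2 \left(-3 + \sqrt{9}\right) + 6 = 2 \left(-3 + 3\right) + 6 = 2 \cdot 0 + 6 = 0 + 6 = 6$)
$d{\left(Z,V \right)} = V Z$
$d^{2}{\left(-25,X \right)} = \left(6 \left(-25\right)\right)^{2} = \left(-150\right)^{2} = 22500$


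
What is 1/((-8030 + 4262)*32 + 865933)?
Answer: 1/745357 ≈ 1.3416e-6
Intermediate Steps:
1/((-8030 + 4262)*32 + 865933) = 1/(-3768*32 + 865933) = 1/(-120576 + 865933) = 1/745357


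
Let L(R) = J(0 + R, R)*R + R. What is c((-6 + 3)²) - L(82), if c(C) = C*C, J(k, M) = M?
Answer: -6725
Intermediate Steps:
L(R) = R + R² (L(R) = R*R + R = R² + R = R + R²)
c(C) = C²
c((-6 + 3)²) - L(82) = ((-6 + 3)²)² - 82*(1 + 82) = ((-3)²)² - 82*83 = 9² - 1*6806 = 81 - 6806 = -6725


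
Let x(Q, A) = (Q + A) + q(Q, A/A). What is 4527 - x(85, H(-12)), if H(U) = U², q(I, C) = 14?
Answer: 4284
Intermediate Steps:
x(Q, A) = 14 + A + Q (x(Q, A) = (Q + A) + 14 = (A + Q) + 14 = 14 + A + Q)
4527 - x(85, H(-12)) = 4527 - (14 + (-12)² + 85) = 4527 - (14 + 144 + 85) = 4527 - 1*243 = 4527 - 243 = 4284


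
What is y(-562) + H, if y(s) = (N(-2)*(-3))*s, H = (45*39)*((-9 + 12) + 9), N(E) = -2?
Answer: 17688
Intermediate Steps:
H = 21060 (H = 1755*(3 + 9) = 1755*12 = 21060)
y(s) = 6*s (y(s) = (-2*(-3))*s = 6*s)
y(-562) + H = 6*(-562) + 21060 = -3372 + 21060 = 17688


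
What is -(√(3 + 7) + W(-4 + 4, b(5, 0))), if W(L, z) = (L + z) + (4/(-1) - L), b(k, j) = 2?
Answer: 2 - √10 ≈ -1.1623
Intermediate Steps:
W(L, z) = -4 + z (W(L, z) = (L + z) + (4*(-1) - L) = (L + z) + (-4 - L) = -4 + z)
-(√(3 + 7) + W(-4 + 4, b(5, 0))) = -(√(3 + 7) + (-4 + 2)) = -(√10 - 2) = -(-2 + √10) = 2 - √10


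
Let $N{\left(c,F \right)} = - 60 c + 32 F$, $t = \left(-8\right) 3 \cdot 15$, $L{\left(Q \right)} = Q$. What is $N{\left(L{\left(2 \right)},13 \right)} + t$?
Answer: $-64$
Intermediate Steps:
$t = -360$ ($t = \left(-24\right) 15 = -360$)
$N{\left(L{\left(2 \right)},13 \right)} + t = \left(\left(-60\right) 2 + 32 \cdot 13\right) - 360 = \left(-120 + 416\right) - 360 = 296 - 360 = -64$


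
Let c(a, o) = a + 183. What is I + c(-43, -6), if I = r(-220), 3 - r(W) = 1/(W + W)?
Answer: 62921/440 ≈ 143.00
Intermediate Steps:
r(W) = 3 - 1/(2*W) (r(W) = 3 - 1/(W + W) = 3 - 1/(2*W))
c(a, o) = 183 + a
I = 1321/440 (I = 3 - 1/2/(-220) = 3 - 1/2*(-1/220) = 3 + 1/440 = 1321/440 ≈ 3.0023)
I + c(-43, -6) = 1321/440 + (183 - 43) = 1321/440 + 140 = 62921/440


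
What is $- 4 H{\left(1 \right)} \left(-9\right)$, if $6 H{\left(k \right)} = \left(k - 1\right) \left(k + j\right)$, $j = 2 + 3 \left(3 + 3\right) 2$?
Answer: $0$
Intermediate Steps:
$j = 38$ ($j = 2 + 3 \cdot 6 \cdot 2 = 2 + 3 \cdot 12 = 2 + 36 = 38$)
$H{\left(k \right)} = \frac{\left(-1 + k\right) \left(38 + k\right)}{6}$ ($H{\left(k \right)} = \frac{\left(k - 1\right) \left(k + 38\right)}{6} = \frac{\left(-1 + k\right) \left(38 + k\right)}{6}$)
$- 4 H{\left(1 \right)} \left(-9\right) = - 4 \left(- \frac{19}{3} + \frac{1^{2}}{6} + \frac{37}{6} \cdot 1\right) \left(-9\right) = - 4 \left(- \frac{19}{3} + \frac{1}{6} \cdot 1 + \frac{37}{6}\right) \left(-9\right) = - 4 \left(- \frac{19}{3} + \frac{1}{6} + \frac{37}{6}\right) \left(-9\right) = \left(-4\right) 0 \left(-9\right) = 0 \left(-9\right) = 0$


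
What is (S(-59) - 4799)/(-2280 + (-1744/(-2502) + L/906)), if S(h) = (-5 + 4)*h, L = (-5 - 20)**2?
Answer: 1790781480/860864591 ≈ 2.0802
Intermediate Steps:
L = 625 (L = (-25)**2 = 625)
S(h) = -h
(S(-59) - 4799)/(-2280 + (-1744/(-2502) + L/906)) = (-1*(-59) - 4799)/(-2280 + (-1744/(-2502) + 625/906)) = (59 - 4799)/(-2280 + (-1744*(-1/2502) + 625*(1/906))) = -4740/(-2280 + (872/1251 + 625/906)) = -4740/(-2280 + 523969/377802) = -4740/(-860864591/377802) = -4740*(-377802/860864591) = 1790781480/860864591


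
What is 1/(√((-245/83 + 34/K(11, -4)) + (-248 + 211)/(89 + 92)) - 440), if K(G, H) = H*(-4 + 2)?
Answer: -26440480/11633745473 - 6*√109712969/11633745473 ≈ -0.0022781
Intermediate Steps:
K(G, H) = -2*H (K(G, H) = H*(-2) = -2*H)
1/(√((-245/83 + 34/K(11, -4)) + (-248 + 211)/(89 + 92)) - 440) = 1/(√((-245/83 + 34/((-2*(-4)))) + (-248 + 211)/(89 + 92)) - 440) = 1/(√((-245*1/83 + 34/8) - 37/181) - 440) = 1/(√((-245/83 + 34*(⅛)) - 37*1/181) - 440) = 1/(√((-245/83 + 17/4) - 37/181) - 440) = 1/(√(431/332 - 37/181) - 440) = 1/(√(65727/60092) - 440) = 1/(3*√109712969/30046 - 440) = 1/(-440 + 3*√109712969/30046)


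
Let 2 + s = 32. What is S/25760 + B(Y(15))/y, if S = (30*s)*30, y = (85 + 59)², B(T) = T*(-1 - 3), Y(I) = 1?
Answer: 874639/834624 ≈ 1.0479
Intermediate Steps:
s = 30 (s = -2 + 32 = 30)
B(T) = -4*T (B(T) = T*(-4) = -4*T)
y = 20736 (y = 144² = 20736)
S = 27000 (S = (30*30)*30 = 900*30 = 27000)
S/25760 + B(Y(15))/y = 27000/25760 - 4*1/20736 = 27000*(1/25760) - 4*1/20736 = 675/644 - 1/5184 = 874639/834624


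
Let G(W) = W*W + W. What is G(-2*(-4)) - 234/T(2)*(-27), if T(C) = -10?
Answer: -2799/5 ≈ -559.80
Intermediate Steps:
G(W) = W + W² (G(W) = W² + W = W + W²)
G(-2*(-4)) - 234/T(2)*(-27) = (-2*(-4))*(1 - 2*(-4)) - 234/(-10)*(-27) = 8*(1 + 8) - 234*(-⅒)*(-27) = 8*9 + (117/5)*(-27) = 72 - 3159/5 = -2799/5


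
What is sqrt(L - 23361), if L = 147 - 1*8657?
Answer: I*sqrt(31871) ≈ 178.52*I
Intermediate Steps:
L = -8510 (L = 147 - 8657 = -8510)
sqrt(L - 23361) = sqrt(-8510 - 23361) = sqrt(-31871) = I*sqrt(31871)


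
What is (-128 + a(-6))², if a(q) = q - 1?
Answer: 18225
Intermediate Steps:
a(q) = -1 + q
(-128 + a(-6))² = (-128 + (-1 - 6))² = (-128 - 7)² = (-135)² = 18225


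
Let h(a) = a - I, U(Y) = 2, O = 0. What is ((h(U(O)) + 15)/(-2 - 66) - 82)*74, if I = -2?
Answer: -207015/34 ≈ -6088.7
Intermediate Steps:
h(a) = 2 + a (h(a) = a - 1*(-2) = a + 2 = 2 + a)
((h(U(O)) + 15)/(-2 - 66) - 82)*74 = (((2 + 2) + 15)/(-2 - 66) - 82)*74 = ((4 + 15)/(-68) - 82)*74 = (19*(-1/68) - 82)*74 = (-19/68 - 82)*74 = -5595/68*74 = -207015/34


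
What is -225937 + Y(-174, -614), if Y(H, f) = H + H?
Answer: -226285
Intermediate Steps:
Y(H, f) = 2*H
-225937 + Y(-174, -614) = -225937 + 2*(-174) = -225937 - 348 = -226285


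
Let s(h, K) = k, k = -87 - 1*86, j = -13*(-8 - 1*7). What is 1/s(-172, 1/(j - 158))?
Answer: -1/173 ≈ -0.0057803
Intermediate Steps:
j = 195 (j = -13*(-8 - 7) = -13*(-15) = 195)
k = -173 (k = -87 - 86 = -173)
s(h, K) = -173
1/s(-172, 1/(j - 158)) = 1/(-173) = -1/173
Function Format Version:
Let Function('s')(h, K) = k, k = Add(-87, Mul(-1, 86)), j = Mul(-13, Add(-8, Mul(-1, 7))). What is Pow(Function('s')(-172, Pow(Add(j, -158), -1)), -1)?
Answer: Rational(-1, 173) ≈ -0.0057803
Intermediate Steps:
j = 195 (j = Mul(-13, Add(-8, -7)) = Mul(-13, -15) = 195)
k = -173 (k = Add(-87, -86) = -173)
Function('s')(h, K) = -173
Pow(Function('s')(-172, Pow(Add(j, -158), -1)), -1) = Pow(-173, -1) = Rational(-1, 173)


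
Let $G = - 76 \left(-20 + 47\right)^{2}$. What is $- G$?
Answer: $55404$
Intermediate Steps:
$G = -55404$ ($G = - 76 \cdot 27^{2} = \left(-76\right) 729 = -55404$)
$- G = \left(-1\right) \left(-55404\right) = 55404$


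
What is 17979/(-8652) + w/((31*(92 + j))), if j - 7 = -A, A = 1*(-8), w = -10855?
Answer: -51184601/9566228 ≈ -5.3506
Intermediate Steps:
A = -8
j = 15 (j = 7 - 1*(-8) = 7 + 8 = 15)
17979/(-8652) + w/((31*(92 + j))) = 17979/(-8652) - 10855*1/(31*(92 + 15)) = 17979*(-1/8652) - 10855/(31*107) = -5993/2884 - 10855/3317 = -51184601/9566228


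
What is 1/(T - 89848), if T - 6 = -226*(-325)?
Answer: -1/16392 ≈ -6.1005e-5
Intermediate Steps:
T = 73456 (T = 6 - 226*(-325) = 6 + 73450 = 73456)
1/(T - 89848) = 1/(73456 - 89848) = 1/(-16392) = -1/16392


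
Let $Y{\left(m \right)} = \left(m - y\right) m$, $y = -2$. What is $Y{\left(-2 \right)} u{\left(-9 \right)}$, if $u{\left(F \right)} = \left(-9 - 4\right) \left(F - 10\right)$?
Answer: $0$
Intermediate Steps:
$u{\left(F \right)} = 130 - 13 F$ ($u{\left(F \right)} = - 13 \left(-10 + F\right) = 130 - 13 F$)
$Y{\left(m \right)} = m \left(2 + m\right)$ ($Y{\left(m \right)} = \left(m - -2\right) m = \left(m + 2\right) m = \left(2 + m\right) m = m \left(2 + m\right)$)
$Y{\left(-2 \right)} u{\left(-9 \right)} = - 2 \left(2 - 2\right) \left(130 - -117\right) = \left(-2\right) 0 \left(130 + 117\right) = 0 \cdot 247 = 0$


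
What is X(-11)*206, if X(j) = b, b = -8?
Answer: -1648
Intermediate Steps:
X(j) = -8
X(-11)*206 = -8*206 = -1648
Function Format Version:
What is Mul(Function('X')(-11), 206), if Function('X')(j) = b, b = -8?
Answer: -1648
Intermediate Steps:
Function('X')(j) = -8
Mul(Function('X')(-11), 206) = Mul(-8, 206) = -1648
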